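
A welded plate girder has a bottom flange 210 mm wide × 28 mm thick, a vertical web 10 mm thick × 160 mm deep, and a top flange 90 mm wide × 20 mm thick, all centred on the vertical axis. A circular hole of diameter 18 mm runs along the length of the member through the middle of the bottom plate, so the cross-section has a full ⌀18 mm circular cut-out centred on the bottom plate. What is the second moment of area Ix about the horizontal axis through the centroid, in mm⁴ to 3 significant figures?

Treat the section as a set of non-overlapping primitives; coordinates are from the bounding-box lower-left.
Bottom plate: 210 × 28, A = 5 880 mm², y = 14 mm, Ī = 384 160 mm⁴.
Web plate: 10 × 160, A = 1 600 mm², y = 108 mm, Ī = 3 413 333 mm⁴.
Top plate: 90 × 20, A = 1 800 mm², y = 198 mm, Ī = 60 000 mm⁴.
Hole (subtracted): ⌀18, A = 254.47 mm², y = 14 mm, Ī = 5 153 mm⁴.
Centroid: ȳ = ΣA·y / ΣA = 67.36 mm.
Transfer each piece to the horizontal axis through the centroid using Ī + A·d² with d = y − 67.36:
  bottom plate: d = -53.36 mm → contributes +17 126 061 mm⁴
  web plate: d = 40.64 mm → contributes +6 055 942 mm⁴
  top plate: d = 130.64 mm → contributes +30 780 379 mm⁴
  hole: d = -53.36 mm → contributes −729 693 mm⁴
Total I = 53 232 689 mm⁴.

Ix ≈ 5.32 × 10⁷ mm⁴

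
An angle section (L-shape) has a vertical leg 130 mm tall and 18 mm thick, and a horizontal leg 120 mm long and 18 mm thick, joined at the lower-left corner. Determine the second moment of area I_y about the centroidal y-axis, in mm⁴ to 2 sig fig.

I_y ≈ 5.4 × 10⁶ mm⁴

Break the section into simple shapes (no overlaps), measuring from the bottom-left corner of the bounding box.
Vertical leg: 18 × 130, A = 2 340 mm², x = 9 mm, Ī = 63 180 mm⁴.
Horizontal leg (remainder): 102 × 18, A = 1 836 mm², x = 69 mm, Ī = 1 591 812 mm⁴.
Centroid: x̄ = ΣA·x / ΣA = 35.38 mm.
Transfer each piece to the centroidal y-axis using Ī + A·d² with d = x − 35.38:
  vertical leg: d = -26.38 mm → contributes +1 691 511 mm⁴
  horizontal leg (remainder): d = 33.62 mm → contributes +3 667 136 mm⁴
Total I = 5 358 647 mm⁴.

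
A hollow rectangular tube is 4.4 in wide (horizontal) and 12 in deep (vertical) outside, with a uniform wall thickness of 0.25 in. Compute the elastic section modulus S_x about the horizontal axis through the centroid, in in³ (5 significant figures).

Split into non-overlapping primitives; take the origin at the lower-left of the bounding box.
Outer rectangle: 4.4 × 12, A = 52.8 in², y = 6 in, Ī = 633.6 in⁴.
Inner void (subtracted): 3.9 × 11.5, A = 44.85 in², y = 6 in, Ī = 494.2844 in⁴.
By symmetry the centroid is at mid-height, ȳ = 6 in.
All pieces are centred on the horizontal axis through the centroid, so I = ΣĪ (holes subtracted) = 139.3156 in⁴.
Extreme fibre distance c = 6 in; S = I/c = 23.21927 in³.

S_x ≈ 23.219 in³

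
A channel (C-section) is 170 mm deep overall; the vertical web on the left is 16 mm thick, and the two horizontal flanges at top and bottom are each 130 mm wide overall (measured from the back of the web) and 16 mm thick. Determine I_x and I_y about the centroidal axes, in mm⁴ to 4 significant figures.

Decompose the section into non-overlapping parts with the origin at the bottom-left of its bounding rectangle.
Web: 16 × 170, A = 2 720 mm², y = 85 mm, Ī = 6 550 667 mm⁴.
Top flange (beyond web): 114 × 16, A = 1 824 mm², y = 162 mm, Ī = 38 912 mm⁴.
Bottom flange (beyond web): 114 × 16, A = 1 824 mm², y = 8 mm, Ī = 38 912 mm⁴.
By symmetry the centroid is at mid-height, ȳ = 85 mm.
Transfer each piece to the centroidal x-axis using Ī + A·d² with d = y − 85:
  web: d = 0 mm → contributes +6 550 667 mm⁴
  top flange (beyond web): d = 77 mm → contributes +10 853 408 mm⁴
  bottom flange (beyond web): d = -77 mm → contributes +10 853 408 mm⁴
Total I = 28 257 483 mm⁴.
For the y-axis: x̄ = 45.2362 mm.
Repeating about the centroidal y-axis gives I_y = 10 592 167 mm⁴.

I_x ≈ 2.826 × 10⁷ mm⁴, I_y ≈ 1.059 × 10⁷ mm⁴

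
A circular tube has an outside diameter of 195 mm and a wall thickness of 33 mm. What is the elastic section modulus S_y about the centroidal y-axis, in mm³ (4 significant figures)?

Treat the section as a set of non-overlapping primitives; coordinates are from the bounding-box lower-left.
Outer circle: ⌀195, A = 29864.8 mm², x = 97.5 mm, Ī = 70 975 481 mm⁴.
Bore (subtracted): ⌀129, A = 13069.8 mm², x = 97.5 mm, Ī = 13 593 420 mm⁴.
By symmetry the centroid is at mid-width, x̄ = 97.5 mm.
All pieces are centred on the centroidal y-axis, so I = ΣĪ (holes subtracted) = 57 382 061 mm⁴.
Extreme fibre distance c = 97.5 mm; S = I/c = 588 534 mm³.

S_y ≈ 5.885 × 10⁵ mm³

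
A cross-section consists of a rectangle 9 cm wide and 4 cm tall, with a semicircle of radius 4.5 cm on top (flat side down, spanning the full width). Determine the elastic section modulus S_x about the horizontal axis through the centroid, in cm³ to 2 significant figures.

S_x ≈ 75 cm³

Break the section into simple shapes (no overlaps), measuring from the bottom-left corner of the bounding box.
Rectangular body: 9 × 4, A = 36 cm², y = 2 cm, Ī = 48 cm⁴.
Semicircular cap: semicircle r = 4.5, A = 31.81 cm², y = 5.91 cm, Ī = 45.01 cm⁴.
Centroid: ȳ = ΣA·y / ΣA = 3.834 cm.
Transfer each piece to the horizontal axis through the centroid using Ī + A·d² with d = y − 3.834:
  rectangular body: d = -1.834 cm → contributes +169.1 cm⁴
  semicircular cap: d = 2.076 cm → contributes +182.1 cm⁴
Total I = 351.2 cm⁴.
Extreme fibre distance c = 4.666 cm; S = I/c = 75.26 cm³.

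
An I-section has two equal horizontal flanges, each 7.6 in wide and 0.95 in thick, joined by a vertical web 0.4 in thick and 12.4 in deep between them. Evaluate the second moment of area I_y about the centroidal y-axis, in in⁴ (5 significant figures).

Decompose the section into non-overlapping parts with the origin at the bottom-left of its bounding rectangle.
Bottom flange: 7.6 × 0.95, A = 7.22 in², x = 3.8 in, Ī = 34.75227 in⁴.
Web: 0.4 × 12.4, A = 4.96 in², x = 3.8 in, Ī = 0.06613333 in⁴.
Top flange: 7.6 × 0.95, A = 7.22 in², x = 3.8 in, Ī = 34.75227 in⁴.
By symmetry the centroid is at mid-width, x̄ = 3.8 in.
All pieces are centred on the centroidal y-axis, so I = ΣĪ = 69.57067 in⁴.

I_y ≈ 69.571 in⁴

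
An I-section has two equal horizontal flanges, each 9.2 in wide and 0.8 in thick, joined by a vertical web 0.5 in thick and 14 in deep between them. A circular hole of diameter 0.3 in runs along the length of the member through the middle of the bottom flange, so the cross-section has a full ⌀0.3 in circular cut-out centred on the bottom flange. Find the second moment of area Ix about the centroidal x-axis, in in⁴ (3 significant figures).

Ix ≈ 917 in⁴

Treat the section as a set of non-overlapping primitives; coordinates are from the bounding-box lower-left.
Bottom flange: 9.2 × 0.8, A = 7.36 in², y = 0.4 in, Ī = 0.39253 in⁴.
Web: 0.5 × 14, A = 7 in², y = 7.8 in, Ī = 114.33 in⁴.
Top flange: 9.2 × 0.8, A = 7.36 in², y = 15.2 in, Ī = 0.39253 in⁴.
Hole (subtracted): ⌀0.3, A = 0.070686 in², y = 0.4 in, Ī = 0.00039761 in⁴.
Centroid: ȳ = ΣA·y / ΣA = 7.8242 in.
Transfer each piece to the centroidal x-axis using Ī + A·d² with d = y − 7.8242:
  bottom flange: d = -7.4242 in → contributes +406.06 in⁴
  web: d = -0.024161 in → contributes +114.34 in⁴
  top flange: d = 7.3758 in → contributes +400.8 in⁴
  hole: d = -7.4242 in → contributes −3.8965 in⁴
Total I = 917.3 in⁴.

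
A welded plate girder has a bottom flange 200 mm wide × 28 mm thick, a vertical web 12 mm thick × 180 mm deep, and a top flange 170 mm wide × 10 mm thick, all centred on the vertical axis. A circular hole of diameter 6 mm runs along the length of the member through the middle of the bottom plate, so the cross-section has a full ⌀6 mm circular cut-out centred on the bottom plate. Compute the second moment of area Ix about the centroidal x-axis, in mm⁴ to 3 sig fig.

Treat the section as a set of non-overlapping primitives; coordinates are from the bounding-box lower-left.
Bottom plate: 200 × 28, A = 5 600 mm², y = 14 mm, Ī = 365 867 mm⁴.
Web plate: 12 × 180, A = 2 160 mm², y = 118 mm, Ī = 5 832 000 mm⁴.
Top plate: 170 × 10, A = 1 700 mm², y = 213 mm, Ī = 14 167 mm⁴.
Hole (subtracted): ⌀6, A = 28.274 mm², y = 14 mm, Ī = 63.617 mm⁴.
Centroid: ȳ = ΣA·y / ΣA = 73.686 mm.
Transfer each piece to the centroidal x-axis using Ī + A·d² with d = y − 73.686:
  bottom plate: d = -59.686 mm → contributes +20 315 271 mm⁴
  web plate: d = 44.314 mm → contributes +10 073 698 mm⁴
  top plate: d = 139.31 mm → contributes +33 008 530 mm⁴
  hole: d = -59.686 mm → contributes −100 788 mm⁴
Total I = 63 296 711 mm⁴.

Ix ≈ 6.33 × 10⁷ mm⁴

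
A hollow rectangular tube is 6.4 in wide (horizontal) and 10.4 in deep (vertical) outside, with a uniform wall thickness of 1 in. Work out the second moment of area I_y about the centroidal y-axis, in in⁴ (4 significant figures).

I_y ≈ 167.6 in⁴

Break the section into simple shapes (no overlaps), measuring from the bottom-left corner of the bounding box.
Outer rectangle: 6.4 × 10.4, A = 66.56 in², x = 3.2 in, Ī = 227.191 in⁴.
Inner void (subtracted): 4.4 × 8.4, A = 36.96 in², x = 3.2 in, Ī = 59.6288 in⁴.
By symmetry the centroid is at mid-width, x̄ = 3.2 in.
All pieces are centred on the centroidal y-axis, so I = ΣĪ (holes subtracted) = 167.563 in⁴.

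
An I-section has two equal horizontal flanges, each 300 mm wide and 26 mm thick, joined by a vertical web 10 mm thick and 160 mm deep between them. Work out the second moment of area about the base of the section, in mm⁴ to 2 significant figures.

I_base ≈ 3.3 × 10⁸ mm⁴

Split into non-overlapping primitives; take the origin at the lower-left of the bounding box.
Bottom flange: 300 × 26, A = 7 800 mm², y = 13 mm, Ī = 439 400 mm⁴.
Web: 10 × 160, A = 1 600 mm², y = 106 mm, Ī = 3 413 333 mm⁴.
Top flange: 300 × 26, A = 7 800 mm², y = 199 mm, Ī = 439 400 mm⁴.
Transfer each piece to a horizontal axis along the bottom face using Ī + A·d² with d = y − 0:
  bottom flange: d = 13 mm → contributes +1 757 600 mm⁴
  web: d = 106 mm → contributes +21 390 933 mm⁴
  top flange: d = 199 mm → contributes +309 327 200 mm⁴
Total I = 332 475 733 mm⁴.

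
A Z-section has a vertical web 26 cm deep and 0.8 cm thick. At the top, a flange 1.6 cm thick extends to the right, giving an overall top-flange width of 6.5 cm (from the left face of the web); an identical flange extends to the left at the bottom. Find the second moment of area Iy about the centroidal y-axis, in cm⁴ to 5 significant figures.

Iy ≈ 243.15 cm⁴

Split into non-overlapping primitives; take the origin at the lower-left of the bounding box.
Web: 0.8 × 26, A = 20.8 cm², x = 6.1 cm, Ī = 1.109333 cm⁴.
Top flange (beyond web): 5.7 × 1.6, A = 9.12 cm², x = 9.35 cm, Ī = 24.6924 cm⁴.
Bottom flange (beyond web): 5.7 × 1.6, A = 9.12 cm², x = 2.85 cm, Ī = 24.6924 cm⁴.
Centroid: x̄ = ΣA·x / ΣA = 6.1 cm.
Transfer each piece to the centroidal y-axis using Ī + A·d² with d = x − 6.1:
  web: d = 0 cm → contributes +1.109333 cm⁴
  top flange (beyond web): d = 3.25 cm → contributes +121.0224 cm⁴
  bottom flange (beyond web): d = -3.25 cm → contributes +121.0224 cm⁴
Total I = 243.1541 cm⁴.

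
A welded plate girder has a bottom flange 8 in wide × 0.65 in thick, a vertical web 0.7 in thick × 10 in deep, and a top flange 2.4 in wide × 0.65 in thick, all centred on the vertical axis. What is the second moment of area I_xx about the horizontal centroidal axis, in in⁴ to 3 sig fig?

I_xx ≈ 223 in⁴

Treat the section as a set of non-overlapping primitives; coordinates are from the bounding-box lower-left.
Bottom plate: 8 × 0.65, A = 5.2 in², y = 0.325 in, Ī = 0.18308 in⁴.
Web plate: 0.7 × 10, A = 7 in², y = 5.65 in, Ī = 58.333 in⁴.
Top plate: 2.4 × 0.65, A = 1.56 in², y = 10.975 in, Ī = 0.054925 in⁴.
Centroid: ȳ = ΣA·y / ΣA = 4.2414 in.
Transfer each piece to the horizontal centroidal axis using Ī + A·d² with d = y − 4.2414:
  bottom plate: d = -3.9164 in → contributes +79.94 in⁴
  web plate: d = 1.4086 in → contributes +72.223 in⁴
  top plate: d = 6.7336 in → contributes +70.788 in⁴
Total I = 222.95 in⁴.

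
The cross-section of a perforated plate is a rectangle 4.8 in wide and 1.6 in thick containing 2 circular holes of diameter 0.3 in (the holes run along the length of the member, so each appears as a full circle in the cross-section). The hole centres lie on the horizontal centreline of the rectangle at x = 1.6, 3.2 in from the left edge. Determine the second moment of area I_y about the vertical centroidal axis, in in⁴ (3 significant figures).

I_y ≈ 14.7 in⁴

Treat the section as a set of non-overlapping primitives; coordinates are from the bounding-box lower-left.
Plate: 4.8 × 1.6, A = 7.68 in², x = 2.4 in, Ī = 14.746 in⁴.
Hole 1 (subtracted): ⌀0.3, A = 0.070686 in², x = 1.6 in, Ī = 0.00039761 in⁴.
Hole 2 (subtracted): ⌀0.3, A = 0.070686 in², x = 3.2 in, Ī = 0.00039761 in⁴.
By symmetry the centroid is at mid-width, x̄ = 2.4 in.
Transfer each piece to the vertical centroidal axis using Ī + A·d² with d = x − 2.4:
  plate: d = 0 in → contributes +14.746 in⁴
  hole 1: d = -0.8 in → contributes −0.045637 in⁴
  hole 2: d = 0.8 in → contributes −0.045637 in⁴
Total I = 14.654 in⁴.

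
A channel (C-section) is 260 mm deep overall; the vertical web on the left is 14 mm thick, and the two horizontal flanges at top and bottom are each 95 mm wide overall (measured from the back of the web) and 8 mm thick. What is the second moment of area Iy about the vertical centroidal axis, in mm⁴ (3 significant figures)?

Iy ≈ 2.92 × 10⁶ mm⁴

Treat the section as a set of non-overlapping primitives; coordinates are from the bounding-box lower-left.
Web: 14 × 260, A = 3 640 mm², x = 7 mm, Ī = 59 453 mm⁴.
Top flange (beyond web): 81 × 8, A = 648 mm², x = 54.5 mm, Ī = 354 294 mm⁴.
Bottom flange (beyond web): 81 × 8, A = 648 mm², x = 54.5 mm, Ī = 354 294 mm⁴.
Centroid: x̄ = ΣA·x / ΣA = 19.472 mm.
Transfer each piece to the vertical centroidal axis using Ī + A·d² with d = x − 19.472:
  web: d = -12.472 mm → contributes +625 625 mm⁴
  top flange (beyond web): d = 35.028 mm → contributes +1 149 381 mm⁴
  bottom flange (beyond web): d = 35.028 mm → contributes +1 149 381 mm⁴
Total I = 2 924 387 mm⁴.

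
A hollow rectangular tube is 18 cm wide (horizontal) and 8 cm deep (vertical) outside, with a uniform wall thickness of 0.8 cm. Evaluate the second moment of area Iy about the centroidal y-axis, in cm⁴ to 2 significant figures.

Treat the section as a set of non-overlapping primitives; coordinates are from the bounding-box lower-left.
Outer rectangle: 18 × 8, A = 144 cm², x = 9 cm, Ī = 3 888 cm⁴.
Inner void (subtracted): 16.4 × 6.4, A = 105 cm², x = 9 cm, Ī = 2 353 cm⁴.
By symmetry the centroid is at mid-width, x̄ = 9 cm.
All pieces are centred on the centroidal y-axis, so I = ΣĪ (holes subtracted) = 1 535 cm⁴.

Iy ≈ 1500 cm⁴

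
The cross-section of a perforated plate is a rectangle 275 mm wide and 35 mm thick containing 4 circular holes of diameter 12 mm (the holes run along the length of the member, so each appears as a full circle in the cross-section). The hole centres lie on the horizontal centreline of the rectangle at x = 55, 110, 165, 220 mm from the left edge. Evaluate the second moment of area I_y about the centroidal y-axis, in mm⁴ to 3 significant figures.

I_y ≈ 5.89 × 10⁷ mm⁴

Decompose the section into non-overlapping parts with the origin at the bottom-left of its bounding rectangle.
Plate: 275 × 35, A = 9 625 mm², x = 137.5 mm, Ī = 60 657 552 mm⁴.
Hole 1 (subtracted): ⌀12, A = 113.1 mm², x = 55 mm, Ī = 1017.9 mm⁴.
Hole 2 (subtracted): ⌀12, A = 113.1 mm², x = 110 mm, Ī = 1017.9 mm⁴.
Hole 3 (subtracted): ⌀12, A = 113.1 mm², x = 165 mm, Ī = 1017.9 mm⁴.
Hole 4 (subtracted): ⌀12, A = 113.1 mm², x = 220 mm, Ī = 1017.9 mm⁴.
By symmetry the centroid is at mid-width, x̄ = 137.5 mm.
Transfer each piece to the centroidal y-axis using Ī + A·d² with d = x − 137.5:
  plate: d = 0 mm → contributes +60 657 552 mm⁴
  hole 1: d = -82.5 mm → contributes −770 787 mm⁴
  hole 2: d = -27.5 mm → contributes −86 548 mm⁴
  hole 3: d = 27.5 mm → contributes −86 548 mm⁴
  hole 4: d = 82.5 mm → contributes −770 787 mm⁴
Total I = 58 942 883 mm⁴.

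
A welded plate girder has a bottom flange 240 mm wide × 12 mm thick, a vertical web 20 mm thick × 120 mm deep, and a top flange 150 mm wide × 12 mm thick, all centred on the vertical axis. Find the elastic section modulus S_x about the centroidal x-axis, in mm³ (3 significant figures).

S_x ≈ 2.75 × 10⁵ mm³

Split into non-overlapping primitives; take the origin at the lower-left of the bounding box.
Bottom plate: 240 × 12, A = 2 880 mm², y = 6 mm, Ī = 34 560 mm⁴.
Web plate: 20 × 120, A = 2 400 mm², y = 72 mm, Ī = 2 880 000 mm⁴.
Top plate: 150 × 12, A = 1 800 mm², y = 138 mm, Ī = 21 600 mm⁴.
Centroid: ȳ = ΣA·y / ΣA = 61.932 mm.
Transfer each piece to the centroidal x-axis using Ī + A·d² with d = y − 61.932:
  bottom plate: d = -55.932 mm → contributes +9 044 385 mm⁴
  web plate: d = 10.068 mm → contributes +3 123 265 mm⁴
  top plate: d = 76.068 mm → contributes +10 436 957 mm⁴
Total I = 22 604 607 mm⁴.
Extreme fibre distance c = 82.068 mm; S = I/c = 275 438 mm³.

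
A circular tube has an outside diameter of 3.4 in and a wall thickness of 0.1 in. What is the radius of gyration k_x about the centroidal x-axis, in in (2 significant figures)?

Decompose the section into non-overlapping parts with the origin at the bottom-left of its bounding rectangle.
Outer circle: ⌀3.4, A = 9.079 in², y = 1.7 in, Ī = 6.56 in⁴.
Bore (subtracted): ⌀3.2, A = 8.042 in², y = 1.7 in, Ī = 5.147 in⁴.
By symmetry the centroid is at mid-height, ȳ = 1.7 in.
All pieces are centred on the centroidal x-axis, so I = ΣĪ (holes subtracted) = 1.413 in⁴.
Radius of gyration: k = √(I/A) = √(1.413 / 1.037) = 1.167 in.

k_x ≈ 1.2 in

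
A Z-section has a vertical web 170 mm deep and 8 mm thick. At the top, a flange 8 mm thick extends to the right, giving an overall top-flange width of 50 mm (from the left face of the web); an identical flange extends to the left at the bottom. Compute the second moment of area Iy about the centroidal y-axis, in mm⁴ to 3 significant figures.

Decompose the section into non-overlapping parts with the origin at the bottom-left of its bounding rectangle.
Web: 8 × 170, A = 1 360 mm², x = 46 mm, Ī = 7253.3 mm⁴.
Top flange (beyond web): 42 × 8, A = 336 mm², x = 71 mm, Ī = 49 392 mm⁴.
Bottom flange (beyond web): 42 × 8, A = 336 mm², x = 21 mm, Ī = 49 392 mm⁴.
Centroid: x̄ = ΣA·x / ΣA = 46 mm.
Transfer each piece to the centroidal y-axis using Ī + A·d² with d = x − 46:
  web: d = 0 mm → contributes +7253.3 mm⁴
  top flange (beyond web): d = 25 mm → contributes +259 392 mm⁴
  bottom flange (beyond web): d = -25 mm → contributes +259 392 mm⁴
Total I = 526 037 mm⁴.

Iy ≈ 5.26 × 10⁵ mm⁴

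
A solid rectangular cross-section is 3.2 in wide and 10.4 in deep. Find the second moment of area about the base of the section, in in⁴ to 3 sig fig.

I_base ≈ 1200 in⁴

The section: 3.2 × 10.4, A = 33.28 in², y = 5.2 in, Ī = 299.96 in⁴.
Transfer it to a horizontal axis along the bottom face using Ī + A·d² with d = y − 0:
  the section: d = 5.2 in → contributes +1199.9 in⁴
Total I = 1199.9 in⁴.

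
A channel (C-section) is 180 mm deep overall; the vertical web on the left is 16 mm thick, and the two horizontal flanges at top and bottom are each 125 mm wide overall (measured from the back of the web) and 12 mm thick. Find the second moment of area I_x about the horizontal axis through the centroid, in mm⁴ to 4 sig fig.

I_x ≈ 2.627 × 10⁷ mm⁴

Split into non-overlapping primitives; take the origin at the lower-left of the bounding box.
Web: 16 × 180, A = 2 880 mm², y = 90 mm, Ī = 7 776 000 mm⁴.
Top flange (beyond web): 109 × 12, A = 1 308 mm², y = 174 mm, Ī = 15 696 mm⁴.
Bottom flange (beyond web): 109 × 12, A = 1 308 mm², y = 6 mm, Ī = 15 696 mm⁴.
By symmetry the centroid is at mid-height, ȳ = 90 mm.
Transfer each piece to the horizontal axis through the centroid using Ī + A·d² with d = y − 90:
  web: d = 0 mm → contributes +7 776 000 mm⁴
  top flange (beyond web): d = 84 mm → contributes +9 244 944 mm⁴
  bottom flange (beyond web): d = -84 mm → contributes +9 244 944 mm⁴
Total I = 26 265 888 mm⁴.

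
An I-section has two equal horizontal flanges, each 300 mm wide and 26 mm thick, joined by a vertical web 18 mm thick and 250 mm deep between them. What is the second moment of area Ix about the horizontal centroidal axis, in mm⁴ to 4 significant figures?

Break the section into simple shapes (no overlaps), measuring from the bottom-left corner of the bounding box.
Bottom flange: 300 × 26, A = 7 800 mm², y = 13 mm, Ī = 439 400 mm⁴.
Web: 18 × 250, A = 4 500 mm², y = 151 mm, Ī = 23 437 500 mm⁴.
Top flange: 300 × 26, A = 7 800 mm², y = 289 mm, Ī = 439 400 mm⁴.
By symmetry the centroid is at mid-height, ȳ = 151 mm.
Transfer each piece to the horizontal centroidal axis using Ī + A·d² with d = y − 151:
  bottom flange: d = -138 mm → contributes +148 982 600 mm⁴
  web: d = 0 mm → contributes +23 437 500 mm⁴
  top flange: d = 138 mm → contributes +148 982 600 mm⁴
Total I = 321 402 700 mm⁴.

Ix ≈ 3.214 × 10⁸ mm⁴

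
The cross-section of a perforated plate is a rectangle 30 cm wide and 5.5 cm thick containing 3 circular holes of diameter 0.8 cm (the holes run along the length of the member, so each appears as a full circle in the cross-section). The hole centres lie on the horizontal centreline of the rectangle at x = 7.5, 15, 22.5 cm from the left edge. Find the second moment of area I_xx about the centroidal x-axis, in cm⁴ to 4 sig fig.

I_xx ≈ 415.9 cm⁴

Decompose the section into non-overlapping parts with the origin at the bottom-left of its bounding rectangle.
Plate: 30 × 5.5, A = 165 cm², y = 2.75 cm, Ī = 415.938 cm⁴.
Hole 1 (subtracted): ⌀0.8, A = 0.502655 cm², y = 2.75 cm, Ī = 0.0201062 cm⁴.
Hole 2 (subtracted): ⌀0.8, A = 0.502655 cm², y = 2.75 cm, Ī = 0.0201062 cm⁴.
Hole 3 (subtracted): ⌀0.8, A = 0.502655 cm², y = 2.75 cm, Ī = 0.0201062 cm⁴.
By symmetry the centroid is at mid-height, ȳ = 2.75 cm.
All pieces are centred on the centroidal x-axis, so I = ΣĪ (holes subtracted) = 415.877 cm⁴.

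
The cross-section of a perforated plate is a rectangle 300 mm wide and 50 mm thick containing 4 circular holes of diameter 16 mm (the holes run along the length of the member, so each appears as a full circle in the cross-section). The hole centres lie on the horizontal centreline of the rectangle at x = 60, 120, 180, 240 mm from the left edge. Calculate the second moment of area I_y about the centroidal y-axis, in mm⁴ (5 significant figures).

I_y ≈ 1.0887 × 10⁸ mm⁴

Break the section into simple shapes (no overlaps), measuring from the bottom-left corner of the bounding box.
Plate: 300 × 50, A = 15 000 mm², x = 150 mm, Ī = 112 500 000 mm⁴.
Hole 1 (subtracted): ⌀16, A = 201.0619 mm², x = 60 mm, Ī = 3216.991 mm⁴.
Hole 2 (subtracted): ⌀16, A = 201.0619 mm², x = 120 mm, Ī = 3216.991 mm⁴.
Hole 3 (subtracted): ⌀16, A = 201.0619 mm², x = 180 mm, Ī = 3216.991 mm⁴.
Hole 4 (subtracted): ⌀16, A = 201.0619 mm², x = 240 mm, Ī = 3216.991 mm⁴.
By symmetry the centroid is at mid-width, x̄ = 150 mm.
Transfer each piece to the centroidal y-axis using Ī + A·d² with d = x − 150:
  plate: d = 0 mm → contributes +112 500 000 mm⁴
  hole 1: d = -90 mm → contributes −1 631 819 mm⁴
  hole 2: d = -30 mm → contributes −184172.7 mm⁴
  hole 3: d = 30 mm → contributes −184172.7 mm⁴
  hole 4: d = 90 mm → contributes −1 631 819 mm⁴
Total I = 108 868 017 mm⁴.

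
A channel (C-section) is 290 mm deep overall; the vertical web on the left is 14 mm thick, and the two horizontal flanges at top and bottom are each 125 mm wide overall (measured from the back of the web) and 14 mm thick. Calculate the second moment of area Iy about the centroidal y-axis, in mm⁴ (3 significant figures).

Break the section into simple shapes (no overlaps), measuring from the bottom-left corner of the bounding box.
Web: 14 × 290, A = 4 060 mm², x = 7 mm, Ī = 66 313 mm⁴.
Top flange (beyond web): 111 × 14, A = 1 554 mm², x = 69.5 mm, Ī = 1 595 570 mm⁴.
Bottom flange (beyond web): 111 × 14, A = 1 554 mm², x = 69.5 mm, Ī = 1 595 570 mm⁴.
Centroid: x̄ = ΣA·x / ΣA = 34.1 mm.
Transfer each piece to the centroidal y-axis using Ī + A·d² with d = x − 34.1:
  web: d = -27.1 mm → contributes +3 047 932 mm⁴
  top flange (beyond web): d = 35.4 mm → contributes +3 543 023 mm⁴
  bottom flange (beyond web): d = 35.4 mm → contributes +3 543 023 mm⁴
Total I = 10 133 978 mm⁴.

Iy ≈ 1.01 × 10⁷ mm⁴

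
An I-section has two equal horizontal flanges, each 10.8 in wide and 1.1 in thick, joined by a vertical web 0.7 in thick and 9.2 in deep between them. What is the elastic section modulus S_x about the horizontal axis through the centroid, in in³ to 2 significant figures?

Decompose the section into non-overlapping parts with the origin at the bottom-left of its bounding rectangle.
Bottom flange: 10.8 × 1.1, A = 11.88 in², y = 0.55 in, Ī = 1.198 in⁴.
Web: 0.7 × 9.2, A = 6.44 in², y = 5.7 in, Ī = 45.42 in⁴.
Top flange: 10.8 × 1.1, A = 11.88 in², y = 10.85 in, Ī = 1.198 in⁴.
By symmetry the centroid is at mid-height, ȳ = 5.7 in.
Transfer each piece to the horizontal axis through the centroid using Ī + A·d² with d = y − 5.7:
  bottom flange: d = -5.15 in → contributes +316.3 in⁴
  web: d = 0 in → contributes +45.42 in⁴
  top flange: d = 5.15 in → contributes +316.3 in⁴
Total I = 678 in⁴.
Extreme fibre distance c = 5.7 in; S = I/c = 118.9 in³.

S_x ≈ 120 in³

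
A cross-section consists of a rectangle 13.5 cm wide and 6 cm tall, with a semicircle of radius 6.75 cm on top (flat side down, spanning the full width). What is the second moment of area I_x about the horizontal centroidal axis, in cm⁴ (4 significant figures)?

I_x ≈ 1778 cm⁴

Decompose the section into non-overlapping parts with the origin at the bottom-left of its bounding rectangle.
Rectangular body: 13.5 × 6, A = 81 cm², y = 3 cm, Ī = 243 cm⁴.
Semicircular cap: semicircle r = 6.75, A = 71.5694 cm², y = 8.86479 cm, Ī = 227.849 cm⁴.
Centroid: ȳ = ΣA·y / ΣA = 5.75114 cm.
Transfer each piece to the horizontal centroidal axis using Ī + A·d² with d = y − 5.75114:
  rectangular body: d = -2.75114 cm → contributes +856.07 cm⁴
  semicircular cap: d = 3.11365 cm → contributes +921.702 cm⁴
Total I = 1777.77 cm⁴.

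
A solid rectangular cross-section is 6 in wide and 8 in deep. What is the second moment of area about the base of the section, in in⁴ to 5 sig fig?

I_base ≈ 1024.0 in⁴

The section: 6 × 8, A = 48 in², y = 4 in, Ī = 256 in⁴.
Transfer it to a horizontal axis along the bottom face using Ī + A·d² with d = y − 0:
  the section: d = 4 in → contributes +1 024 in⁴
Total I = 1 024 in⁴.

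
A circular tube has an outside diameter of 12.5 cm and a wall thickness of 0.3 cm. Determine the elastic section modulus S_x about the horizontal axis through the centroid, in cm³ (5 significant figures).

Split into non-overlapping primitives; take the origin at the lower-left of the bounding box.
Outer circle: ⌀12.5, A = 122.7185 cm², y = 6.25 cm, Ī = 1198.422 cm⁴.
Bore (subtracted): ⌀11.9, A = 111.2202 cm², y = 6.25 cm, Ī = 984.3686 cm⁴.
By symmetry the centroid is at mid-height, ȳ = 6.25 cm.
All pieces are centred on the horizontal axis through the centroid, so I = ΣĪ (holes subtracted) = 214.0539 cm⁴.
Extreme fibre distance c = 6.25 cm; S = I/c = 34.24863 cm³.

S_x ≈ 34.249 cm³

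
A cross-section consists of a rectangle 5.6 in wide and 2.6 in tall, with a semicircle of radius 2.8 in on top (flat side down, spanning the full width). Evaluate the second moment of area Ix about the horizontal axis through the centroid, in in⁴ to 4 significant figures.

Ix ≈ 56.26 in⁴

Treat the section as a set of non-overlapping primitives; coordinates are from the bounding-box lower-left.
Rectangular body: 5.6 × 2.6, A = 14.56 in², y = 1.3 in, Ī = 8.20213 in⁴.
Semicircular cap: semicircle r = 2.8, A = 12.315 in², y = 3.78836 in, Ī = 6.74628 in⁴.
Centroid: ȳ = ΣA·y / ΣA = 2.44025 in.
Transfer each piece to the horizontal axis through the centroid using Ī + A·d² with d = y − 2.44025:
  rectangular body: d = -1.14025 in → contributes +27.1326 in⁴
  semicircular cap: d = 1.34811 in → contributes +29.1276 in⁴
Total I = 56.2602 in⁴.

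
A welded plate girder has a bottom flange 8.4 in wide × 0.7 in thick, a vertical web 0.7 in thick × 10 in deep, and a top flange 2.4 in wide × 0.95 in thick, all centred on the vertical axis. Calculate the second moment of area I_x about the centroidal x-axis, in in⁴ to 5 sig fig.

I_x ≈ 271.64 in⁴

Split into non-overlapping primitives; take the origin at the lower-left of the bounding box.
Bottom plate: 8.4 × 0.7, A = 5.88 in², y = 0.35 in, Ī = 0.2401 in⁴.
Web plate: 0.7 × 10, A = 7 in², y = 5.7 in, Ī = 58.33333 in⁴.
Top plate: 2.4 × 0.95, A = 2.28 in², y = 11.175 in, Ī = 0.171475 in⁴.
Centroid: ȳ = ΣA·y / ΣA = 4.448351 in.
Transfer each piece to the centroidal x-axis using Ī + A·d² with d = y − 4.448351:
  bottom plate: d = -4.098351 in → contributes +99.0034 in⁴
  web plate: d = 1.251649 in → contributes +69.29971 in⁴
  top plate: d = 6.726649 in → contributes +103.3365 in⁴
Total I = 271.6396 in⁴.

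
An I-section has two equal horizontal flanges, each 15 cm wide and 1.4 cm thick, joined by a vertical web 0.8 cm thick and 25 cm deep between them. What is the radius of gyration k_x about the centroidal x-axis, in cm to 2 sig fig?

Split into non-overlapping primitives; take the origin at the lower-left of the bounding box.
Bottom flange: 15 × 1.4, A = 21 cm², y = 0.7 cm, Ī = 3.43 cm⁴.
Web: 0.8 × 25, A = 20 cm², y = 13.9 cm, Ī = 1 042 cm⁴.
Top flange: 15 × 1.4, A = 21 cm², y = 27.1 cm, Ī = 3.43 cm⁴.
By symmetry the centroid is at mid-height, ȳ = 13.9 cm.
Transfer each piece to the centroidal x-axis using Ī + A·d² with d = y − 13.9:
  bottom flange: d = -13.2 cm → contributes +3 662 cm⁴
  web: d = 0 cm → contributes +1 042 cm⁴
  top flange: d = 13.2 cm → contributes +3 662 cm⁴
Total I = 8 367 cm⁴.
Radius of gyration: k = √(I/A) = √(8 367 / 62) = 11.62 cm.

k_x ≈ 12 cm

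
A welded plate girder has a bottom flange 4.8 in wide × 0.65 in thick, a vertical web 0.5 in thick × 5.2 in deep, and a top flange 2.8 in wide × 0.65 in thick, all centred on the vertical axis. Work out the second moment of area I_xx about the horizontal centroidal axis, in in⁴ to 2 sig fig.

Split into non-overlapping primitives; take the origin at the lower-left of the bounding box.
Bottom plate: 4.8 × 0.65, A = 3.12 in², y = 0.325 in, Ī = 0.1099 in⁴.
Web plate: 0.5 × 5.2, A = 2.6 in², y = 3.25 in, Ī = 5.859 in⁴.
Top plate: 2.8 × 0.65, A = 1.82 in², y = 6.175 in, Ī = 0.06408 in⁴.
Centroid: ȳ = ΣA·y / ΣA = 2.746 in.
Transfer each piece to the horizontal centroidal axis using Ī + A·d² with d = y − 2.746:
  bottom plate: d = -2.421 in → contributes +18.39 in⁴
  web plate: d = 0.5043 in → contributes +6.52 in⁴
  top plate: d = 3.429 in → contributes +21.47 in⁴
Total I = 46.38 in⁴.

I_xx ≈ 46 in⁴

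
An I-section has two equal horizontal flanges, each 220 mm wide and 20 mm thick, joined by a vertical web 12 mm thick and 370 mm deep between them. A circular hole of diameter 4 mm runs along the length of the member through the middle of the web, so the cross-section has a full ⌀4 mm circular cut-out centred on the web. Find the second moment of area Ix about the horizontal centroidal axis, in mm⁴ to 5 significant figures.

Decompose the section into non-overlapping parts with the origin at the bottom-left of its bounding rectangle.
Bottom flange: 220 × 20, A = 4 400 mm², y = 10 mm, Ī = 146666.7 mm⁴.
Web: 12 × 370, A = 4 440 mm², y = 205 mm, Ī = 50 653 000 mm⁴.
Top flange: 220 × 20, A = 4 400 mm², y = 400 mm, Ī = 146666.7 mm⁴.
Hole (subtracted): ⌀4, A = 12.56637 mm², y = 205 mm, Ī = 12.56637 mm⁴.
By symmetry the centroid is at mid-height, ȳ = 205 mm.
Transfer each piece to the horizontal centroidal axis using Ī + A·d² with d = y − 205:
  bottom flange: d = -195 mm → contributes +167 456 667 mm⁴
  web: d = 0 mm → contributes +50 653 000 mm⁴
  top flange: d = 195 mm → contributes +167 456 667 mm⁴
  hole: d = 0 mm → contributes −12.56637 mm⁴
Total I = 385 566 321 mm⁴.

Ix ≈ 3.8557 × 10⁸ mm⁴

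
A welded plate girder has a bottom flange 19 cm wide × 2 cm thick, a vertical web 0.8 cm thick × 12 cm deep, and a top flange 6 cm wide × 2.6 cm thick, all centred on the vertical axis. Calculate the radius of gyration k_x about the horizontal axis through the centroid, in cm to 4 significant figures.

k_x ≈ 6.244 cm

Split into non-overlapping primitives; take the origin at the lower-left of the bounding box.
Bottom plate: 19 × 2, A = 38 cm², y = 1 cm, Ī = 12.6667 cm⁴.
Web plate: 0.8 × 12, A = 9.6 cm², y = 8 cm, Ī = 115.2 cm⁴.
Top plate: 6 × 2.6, A = 15.6 cm², y = 15.3 cm, Ī = 8.788 cm⁴.
Centroid: ȳ = ΣA·y / ΣA = 5.59304 cm.
Transfer each piece to the horizontal axis through the centroid using Ī + A·d² with d = y − 5.59304:
  bottom plate: d = -4.59304 cm → contributes +814.315 cm⁴
  web plate: d = 2.40696 cm → contributes +170.817 cm⁴
  top plate: d = 9.70696 cm → contributes +1478.7 cm⁴
Total I = 2463.83 cm⁴.
Radius of gyration: k = √(I/A) = √(2463.83 / 63.2) = 6.24377 cm.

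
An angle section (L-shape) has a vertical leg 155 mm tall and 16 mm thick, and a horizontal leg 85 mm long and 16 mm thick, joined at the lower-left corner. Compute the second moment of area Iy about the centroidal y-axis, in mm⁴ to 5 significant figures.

Break the section into simple shapes (no overlaps), measuring from the bottom-left corner of the bounding box.
Vertical leg: 16 × 155, A = 2 480 mm², x = 8 mm, Ī = 52906.67 mm⁴.
Horizontal leg (remainder): 69 × 16, A = 1 104 mm², x = 50.5 mm, Ī = 438 012 mm⁴.
Centroid: x̄ = ΣA·x / ΣA = 21.09152 mm.
Transfer each piece to the centroidal y-axis using Ī + A·d² with d = x − 21.09152:
  vertical leg: d = -13.09152 mm → contributes +477948.5 mm⁴
  horizontal leg (remainder): d = 29.40848 mm → contributes +1 392 816 mm⁴
Total I = 1 870 765 mm⁴.

Iy ≈ 1.8708 × 10⁶ mm⁴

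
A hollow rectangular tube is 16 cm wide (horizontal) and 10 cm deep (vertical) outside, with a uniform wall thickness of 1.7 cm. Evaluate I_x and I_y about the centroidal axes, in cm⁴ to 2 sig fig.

Split into non-overlapping primitives; take the origin at the lower-left of the bounding box.
Outer rectangle: 16 × 10, A = 160 cm², y = 5 cm, Ī = 1 333 cm⁴.
Inner void (subtracted): 12.6 × 6.6, A = 83.16 cm², y = 5 cm, Ī = 301.9 cm⁴.
By symmetry the centroid is at mid-height, ȳ = 5 cm.
All pieces are centred on the centroidal x-axis, so I = ΣĪ (holes subtracted) = 1 031 cm⁴.
Repeating about the centroidal y-axis gives I_y = 2 313 cm⁴.

I_x ≈ 1000 cm⁴, I_y ≈ 2300 cm⁴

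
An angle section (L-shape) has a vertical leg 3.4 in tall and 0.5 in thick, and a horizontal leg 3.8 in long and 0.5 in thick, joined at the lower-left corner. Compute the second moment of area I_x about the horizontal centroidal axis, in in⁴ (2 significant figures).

I_x ≈ 3.4 in⁴

Split into non-overlapping primitives; take the origin at the lower-left of the bounding box.
Vertical leg: 0.5 × 3.4, A = 1.7 in², y = 1.7 in, Ī = 1.638 in⁴.
Horizontal leg (remainder): 3.3 × 0.5, A = 1.65 in², y = 0.25 in, Ī = 0.03438 in⁴.
Centroid: ȳ = ΣA·y / ΣA = 0.9858 in.
Transfer each piece to the horizontal centroidal axis using Ī + A·d² with d = y − 0.9858:
  vertical leg: d = 0.7142 in → contributes +2.505 in⁴
  horizontal leg (remainder): d = -0.7358 in → contributes +0.9277 in⁴
Total I = 3.432 in⁴.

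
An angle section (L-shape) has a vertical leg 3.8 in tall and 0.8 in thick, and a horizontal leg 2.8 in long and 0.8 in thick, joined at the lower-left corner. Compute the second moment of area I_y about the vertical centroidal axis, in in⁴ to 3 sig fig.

I_y ≈ 2.75 in⁴

Decompose the section into non-overlapping parts with the origin at the bottom-left of its bounding rectangle.
Vertical leg: 0.8 × 3.8, A = 3.04 in², x = 0.4 in, Ī = 0.16213 in⁴.
Horizontal leg (remainder): 2 × 0.8, A = 1.6 in², x = 1.8 in, Ī = 0.53333 in⁴.
Centroid: x̄ = ΣA·x / ΣA = 0.88276 in.
Transfer each piece to the vertical centroidal axis using Ī + A·d² with d = x − 0.88276:
  vertical leg: d = -0.48276 in → contributes +0.87062 in⁴
  horizontal leg (remainder): d = 0.91724 in → contributes +1.8795 in⁴
Total I = 2.7501 in⁴.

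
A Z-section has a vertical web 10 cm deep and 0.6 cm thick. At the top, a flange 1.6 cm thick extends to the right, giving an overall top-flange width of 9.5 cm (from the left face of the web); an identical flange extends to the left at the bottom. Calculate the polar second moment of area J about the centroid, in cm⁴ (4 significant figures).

J ≈ 1389 cm⁴

Treat the section as a set of non-overlapping primitives; coordinates are from the bounding-box lower-left.
Web: 0.6 × 10, A = 6 cm², y = 5 cm, Ī = 50 cm⁴.
Top flange (beyond web): 8.9 × 1.6, A = 14.24 cm², y = 9.2 cm, Ī = 3.03787 cm⁴.
Bottom flange (beyond web): 8.9 × 1.6, A = 14.24 cm², y = 0.8 cm, Ī = 3.03787 cm⁴.
Centroid: ȳ = ΣA·y / ΣA = 5 cm.
Transfer each piece to the centroidal x-axis using Ī + A·d² with d = y − 5:
  web: d = 0 cm → contributes +50 cm⁴
  top flange (beyond web): d = 4.2 cm → contributes +254.231 cm⁴
  bottom flange (beyond web): d = -4.2 cm → contributes +254.231 cm⁴
Total I = 558.463 cm⁴.
For the y-axis: x̄ = 9.2 cm.
Repeating about the centroidal y-axis gives I_y = 830.752 cm⁴.
Polar second moment: J = I_x + I_y = 1389.21 cm⁴.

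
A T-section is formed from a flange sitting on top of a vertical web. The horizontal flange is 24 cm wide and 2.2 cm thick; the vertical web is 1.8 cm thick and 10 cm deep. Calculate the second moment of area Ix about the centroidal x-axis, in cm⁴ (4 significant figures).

Break the section into simple shapes (no overlaps), measuring from the bottom-left corner of the bounding box.
Flange: 24 × 2.2, A = 52.8 cm², y = 11.1 cm, Ī = 21.296 cm⁴.
Web: 1.8 × 10, A = 18 cm², y = 5 cm, Ī = 150 cm⁴.
Centroid: ȳ = ΣA·y / ΣA = 9.54915 cm.
Transfer each piece to the centroidal x-axis using Ī + A·d² with d = y − 9.54915:
  flange: d = 1.55085 cm → contributes +148.287 cm⁴
  web: d = -4.54915 cm → contributes +522.506 cm⁴
Total I = 670.793 cm⁴.

Ix ≈ 670.8 cm⁴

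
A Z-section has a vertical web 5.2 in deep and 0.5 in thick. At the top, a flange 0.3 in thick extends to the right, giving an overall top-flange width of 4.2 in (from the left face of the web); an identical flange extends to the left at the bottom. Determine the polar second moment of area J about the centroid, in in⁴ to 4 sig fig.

J ≈ 31.58 in⁴

Split into non-overlapping primitives; take the origin at the lower-left of the bounding box.
Web: 0.5 × 5.2, A = 2.6 in², y = 2.6 in, Ī = 5.85867 in⁴.
Top flange (beyond web): 3.7 × 0.3, A = 1.11 in², y = 5.05 in, Ī = 0.008325 in⁴.
Bottom flange (beyond web): 3.7 × 0.3, A = 1.11 in², y = 0.15 in, Ī = 0.008325 in⁴.
Centroid: ȳ = ΣA·y / ΣA = 2.6 in.
Transfer each piece to the centroidal x-axis using Ī + A·d² with d = y − 2.6:
  web: d = 0 in → contributes +5.85867 in⁴
  top flange (beyond web): d = 2.45 in → contributes +6.6711 in⁴
  bottom flange (beyond web): d = -2.45 in → contributes +6.6711 in⁴
Total I = 19.2009 in⁴.
For the y-axis: x̄ = 3.95 in.
Repeating about the centroidal y-axis gives I_y = 12.377 in⁴.
Polar second moment: J = I_x + I_y = 31.5779 in⁴.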